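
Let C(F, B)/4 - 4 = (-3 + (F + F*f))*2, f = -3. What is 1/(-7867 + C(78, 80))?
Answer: -1/9123 ≈ -0.00010961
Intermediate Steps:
C(F, B) = -8 - 16*F (C(F, B) = 16 + 4*((-3 + (F + F*(-3)))*2) = 16 + 4*((-3 + (F - 3*F))*2) = 16 + 4*((-3 - 2*F)*2) = 16 + 4*(-6 - 4*F) = 16 + (-24 - 16*F) = -8 - 16*F)
1/(-7867 + C(78, 80)) = 1/(-7867 + (-8 - 16*78)) = 1/(-7867 + (-8 - 1248)) = 1/(-7867 - 1256) = 1/(-9123) = -1/9123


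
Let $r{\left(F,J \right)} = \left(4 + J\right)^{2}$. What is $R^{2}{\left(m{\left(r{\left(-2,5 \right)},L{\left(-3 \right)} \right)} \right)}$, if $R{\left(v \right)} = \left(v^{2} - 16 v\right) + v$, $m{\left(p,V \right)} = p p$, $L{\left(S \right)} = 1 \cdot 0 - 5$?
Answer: $1844556988269636$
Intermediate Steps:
$L{\left(S \right)} = -5$ ($L{\left(S \right)} = 0 - 5 = -5$)
$m{\left(p,V \right)} = p^{2}$
$R{\left(v \right)} = v^{2} - 15 v$
$R^{2}{\left(m{\left(r{\left(-2,5 \right)},L{\left(-3 \right)} \right)} \right)} = \left(\left(\left(4 + 5\right)^{2}\right)^{2} \left(-15 + \left(\left(4 + 5\right)^{2}\right)^{2}\right)\right)^{2} = \left(\left(9^{2}\right)^{2} \left(-15 + \left(9^{2}\right)^{2}\right)\right)^{2} = \left(81^{2} \left(-15 + 81^{2}\right)\right)^{2} = \left(6561 \left(-15 + 6561\right)\right)^{2} = \left(6561 \cdot 6546\right)^{2} = 42948306^{2} = 1844556988269636$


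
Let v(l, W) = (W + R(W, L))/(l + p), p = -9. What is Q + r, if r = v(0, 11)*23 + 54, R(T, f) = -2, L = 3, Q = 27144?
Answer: 27175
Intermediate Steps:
v(l, W) = (-2 + W)/(-9 + l) (v(l, W) = (W - 2)/(l - 9) = (-2 + W)/(-9 + l))
r = 31 (r = ((-2 + 11)/(-9 + 0))*23 + 54 = (9/(-9))*23 + 54 = -1/9*9*23 + 54 = -1*23 + 54 = -23 + 54 = 31)
Q + r = 27144 + 31 = 27175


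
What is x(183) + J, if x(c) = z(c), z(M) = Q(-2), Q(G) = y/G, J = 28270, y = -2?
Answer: 28271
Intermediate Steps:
Q(G) = -2/G
z(M) = 1 (z(M) = -2/(-2) = -2*(-½) = 1)
x(c) = 1
x(183) + J = 1 + 28270 = 28271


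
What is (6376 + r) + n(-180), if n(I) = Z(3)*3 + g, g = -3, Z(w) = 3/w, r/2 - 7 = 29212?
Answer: 64814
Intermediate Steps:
r = 58438 (r = 14 + 2*29212 = 14 + 58424 = 58438)
n(I) = 0 (n(I) = (3/3)*3 - 3 = (3*(⅓))*3 - 3 = 1*3 - 3 = 3 - 3 = 0)
(6376 + r) + n(-180) = (6376 + 58438) + 0 = 64814 + 0 = 64814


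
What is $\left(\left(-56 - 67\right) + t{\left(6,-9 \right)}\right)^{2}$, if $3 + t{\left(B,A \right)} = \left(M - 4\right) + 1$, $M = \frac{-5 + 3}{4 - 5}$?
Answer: $16129$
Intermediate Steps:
$M = 2$ ($M = - \frac{2}{-1} = \left(-2\right) \left(-1\right) = 2$)
$t{\left(B,A \right)} = -4$ ($t{\left(B,A \right)} = -3 + \left(\left(2 - 4\right) + 1\right) = -3 + \left(-2 + 1\right) = -3 - 1 = -4$)
$\left(\left(-56 - 67\right) + t{\left(6,-9 \right)}\right)^{2} = \left(\left(-56 - 67\right) - 4\right)^{2} = \left(-123 - 4\right)^{2} = \left(-127\right)^{2} = 16129$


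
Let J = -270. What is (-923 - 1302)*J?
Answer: 600750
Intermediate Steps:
(-923 - 1302)*J = (-923 - 1302)*(-270) = -2225*(-270) = 600750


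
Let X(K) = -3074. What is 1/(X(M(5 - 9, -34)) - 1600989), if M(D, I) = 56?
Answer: -1/1604063 ≈ -6.2342e-7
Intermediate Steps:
1/(X(M(5 - 9, -34)) - 1600989) = 1/(-3074 - 1600989) = 1/(-1604063) = -1/1604063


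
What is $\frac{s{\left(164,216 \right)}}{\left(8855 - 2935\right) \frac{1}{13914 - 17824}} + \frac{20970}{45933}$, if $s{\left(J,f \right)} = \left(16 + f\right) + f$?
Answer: $- \frac{167366198}{566507} \approx -295.44$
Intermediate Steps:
$s{\left(J,f \right)} = 16 + 2 f$
$\frac{s{\left(164,216 \right)}}{\left(8855 - 2935\right) \frac{1}{13914 - 17824}} + \frac{20970}{45933} = \frac{16 + 2 \cdot 216}{\left(8855 - 2935\right) \frac{1}{13914 - 17824}} + \frac{20970}{45933} = \frac{16 + 432}{5920 \frac{1}{-3910}} + 20970 \cdot \frac{1}{45933} = \frac{448}{5920 \left(- \frac{1}{3910}\right)} + \frac{6990}{15311} = \frac{448}{- \frac{592}{391}} + \frac{6990}{15311} = 448 \left(- \frac{391}{592}\right) + \frac{6990}{15311} = - \frac{10948}{37} + \frac{6990}{15311} = - \frac{167366198}{566507}$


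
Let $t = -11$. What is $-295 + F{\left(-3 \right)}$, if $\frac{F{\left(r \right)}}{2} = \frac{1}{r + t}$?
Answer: $- \frac{2066}{7} \approx -295.14$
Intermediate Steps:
$F{\left(r \right)} = \frac{2}{-11 + r}$ ($F{\left(r \right)} = \frac{2}{r - 11} = \frac{2}{-11 + r}$)
$-295 + F{\left(-3 \right)} = -295 + \frac{2}{-11 - 3} = -295 + \frac{2}{-14} = -295 + 2 \left(- \frac{1}{14}\right) = -295 - \frac{1}{7} = - \frac{2066}{7}$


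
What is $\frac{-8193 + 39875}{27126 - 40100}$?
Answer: $- \frac{15841}{6487} \approx -2.442$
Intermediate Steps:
$\frac{-8193 + 39875}{27126 - 40100} = \frac{31682}{-12974} = 31682 \left(- \frac{1}{12974}\right) = - \frac{15841}{6487}$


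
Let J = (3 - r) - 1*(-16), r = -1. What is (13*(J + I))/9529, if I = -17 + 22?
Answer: 25/733 ≈ 0.034106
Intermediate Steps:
I = 5
J = 20 (J = (3 - 1*(-1)) - 1*(-16) = (3 + 1) + 16 = 4 + 16 = 20)
(13*(J + I))/9529 = (13*(20 + 5))/9529 = (13*25)*(1/9529) = 325*(1/9529) = 25/733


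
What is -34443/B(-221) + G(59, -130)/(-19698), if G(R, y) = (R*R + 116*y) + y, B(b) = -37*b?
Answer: -582550181/161070546 ≈ -3.6167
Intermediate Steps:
G(R, y) = R² + 117*y (G(R, y) = (R² + 116*y) + y = R² + 117*y)
-34443/B(-221) + G(59, -130)/(-19698) = -34443/((-37*(-221))) + (59² + 117*(-130))/(-19698) = -34443/8177 + (3481 - 15210)*(-1/19698) = -34443*1/8177 - 11729*(-1/19698) = -34443/8177 + 11729/19698 = -582550181/161070546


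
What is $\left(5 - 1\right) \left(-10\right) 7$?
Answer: $-280$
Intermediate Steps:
$\left(5 - 1\right) \left(-10\right) 7 = 4 \left(-10\right) 7 = \left(-40\right) 7 = -280$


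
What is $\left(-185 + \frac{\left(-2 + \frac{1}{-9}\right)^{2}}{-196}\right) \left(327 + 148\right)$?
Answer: $- \frac{1395274975}{15876} \approx -87886.0$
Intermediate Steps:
$\left(-185 + \frac{\left(-2 + \frac{1}{-9}\right)^{2}}{-196}\right) \left(327 + 148\right) = \left(-185 + \left(-2 - \frac{1}{9}\right)^{2} \left(- \frac{1}{196}\right)\right) 475 = \left(-185 + \left(- \frac{19}{9}\right)^{2} \left(- \frac{1}{196}\right)\right) 475 = \left(-185 + \frac{361}{81} \left(- \frac{1}{196}\right)\right) 475 = \left(-185 - \frac{361}{15876}\right) 475 = \left(- \frac{2937421}{15876}\right) 475 = - \frac{1395274975}{15876}$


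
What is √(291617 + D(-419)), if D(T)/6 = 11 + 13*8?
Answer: √292307 ≈ 540.65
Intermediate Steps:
D(T) = 690 (D(T) = 6*(11 + 13*8) = 6*(11 + 104) = 6*115 = 690)
√(291617 + D(-419)) = √(291617 + 690) = √292307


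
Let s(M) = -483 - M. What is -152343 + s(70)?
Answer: -152896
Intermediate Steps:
-152343 + s(70) = -152343 + (-483 - 1*70) = -152343 + (-483 - 70) = -152343 - 553 = -152896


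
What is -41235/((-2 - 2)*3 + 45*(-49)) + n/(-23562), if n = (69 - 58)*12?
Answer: 4905487/263823 ≈ 18.594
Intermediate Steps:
n = 132 (n = 11*12 = 132)
-41235/((-2 - 2)*3 + 45*(-49)) + n/(-23562) = -41235/((-2 - 2)*3 + 45*(-49)) + 132/(-23562) = -41235/(-4*3 - 2205) + 132*(-1/23562) = -41235/(-12 - 2205) - 2/357 = -41235/(-2217) - 2/357 = -41235*(-1/2217) - 2/357 = 13745/739 - 2/357 = 4905487/263823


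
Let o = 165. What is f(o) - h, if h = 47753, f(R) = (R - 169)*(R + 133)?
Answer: -48945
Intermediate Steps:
f(R) = (-169 + R)*(133 + R)
f(o) - h = (-22477 + 165² - 36*165) - 1*47753 = (-22477 + 27225 - 5940) - 47753 = -1192 - 47753 = -48945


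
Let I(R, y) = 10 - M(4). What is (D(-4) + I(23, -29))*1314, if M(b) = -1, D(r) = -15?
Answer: -5256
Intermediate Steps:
I(R, y) = 11 (I(R, y) = 10 - 1*(-1) = 10 + 1 = 11)
(D(-4) + I(23, -29))*1314 = (-15 + 11)*1314 = -4*1314 = -5256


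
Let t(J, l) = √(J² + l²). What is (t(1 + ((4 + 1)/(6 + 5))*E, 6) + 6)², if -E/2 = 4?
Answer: (66 + √5197)²/121 ≈ 157.59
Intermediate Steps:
E = -8 (E = -2*4 = -8)
(t(1 + ((4 + 1)/(6 + 5))*E, 6) + 6)² = (√((1 + ((4 + 1)/(6 + 5))*(-8))² + 6²) + 6)² = (√((1 + (5/11)*(-8))² + 36) + 6)² = (√((1 - 40/11)² + 36) + 6)² = (√((-29/11)² + 36) + 6)² = (√(841/121 + 36) + 6)² = (√(5197/121) + 6)² = (√5197/11 + 6)² = (6 + √5197/11)²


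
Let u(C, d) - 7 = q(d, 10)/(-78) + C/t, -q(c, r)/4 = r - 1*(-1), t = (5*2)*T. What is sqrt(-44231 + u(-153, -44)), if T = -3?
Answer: I*sqrt(6725608890)/390 ≈ 210.28*I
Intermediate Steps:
t = -30 (t = (5*2)*(-3) = 10*(-3) = -30)
q(c, r) = -4 - 4*r (q(c, r) = -4*(r - 1*(-1)) = -4*(r + 1) = -4*(1 + r) = -4 - 4*r)
u(C, d) = 295/39 - C/30 (u(C, d) = 7 + ((-4 - 4*10)/(-78) + C/(-30)) = 7 + ((-4 - 40)*(-1/78) + C*(-1/30)) = 7 + (-44*(-1/78) - C/30) = 7 + (22/39 - C/30) = 295/39 - C/30)
sqrt(-44231 + u(-153, -44)) = sqrt(-44231 + (295/39 - 1/30*(-153))) = sqrt(-44231 + (295/39 + 51/10)) = sqrt(-44231 + 4939/390) = sqrt(-17245151/390) = I*sqrt(6725608890)/390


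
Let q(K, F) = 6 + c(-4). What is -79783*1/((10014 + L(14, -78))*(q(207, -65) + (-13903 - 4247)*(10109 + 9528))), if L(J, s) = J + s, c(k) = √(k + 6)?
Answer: 7108895553738/315985106882454035825 + 79783*√2/1263940427529816143300 ≈ 2.2498e-8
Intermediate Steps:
c(k) = √(6 + k)
q(K, F) = 6 + √2 (q(K, F) = 6 + √(6 - 4) = 6 + √2)
-79783*1/((10014 + L(14, -78))*(q(207, -65) + (-13903 - 4247)*(10109 + 9528))) = -79783*1/((10014 + (14 - 78))*((6 + √2) + (-13903 - 4247)*(10109 + 9528))) = -79783*1/((10014 - 64)*((6 + √2) - 18150*19637)) = -79783*1/(9950*((6 + √2) - 356411550)) = -79783*1/(9950*(-356411544 + √2)) = -79783/(-3546294862800 + 9950*√2)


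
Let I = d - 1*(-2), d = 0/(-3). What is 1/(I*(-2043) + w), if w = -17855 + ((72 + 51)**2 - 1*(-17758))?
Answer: 1/10946 ≈ 9.1358e-5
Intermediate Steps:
d = 0 (d = 0*(-1/3) = 0)
I = 2 (I = 0 - 1*(-2) = 0 + 2 = 2)
w = 15032 (w = -17855 + (123**2 + 17758) = -17855 + (15129 + 17758) = -17855 + 32887 = 15032)
1/(I*(-2043) + w) = 1/(2*(-2043) + 15032) = 1/(-4086 + 15032) = 1/10946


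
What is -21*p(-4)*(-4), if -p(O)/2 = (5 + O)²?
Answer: -168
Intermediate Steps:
p(O) = -2*(5 + O)²
-21*p(-4)*(-4) = -(-42)*(5 - 4)²*(-4) = -(-42)*1²*(-4) = -(-42)*(-4) = -21*(-2)*(-4) = 42*(-4) = -168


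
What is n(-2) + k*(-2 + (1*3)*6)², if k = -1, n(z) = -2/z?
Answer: -255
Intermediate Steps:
n(-2) + k*(-2 + (1*3)*6)² = -2/(-2) - (-2 + (1*3)*6)² = -2*(-½) - (-2 + 3*6)² = 1 - (-2 + 18)² = 1 - 1*16² = 1 - 1*256 = 1 - 256 = -255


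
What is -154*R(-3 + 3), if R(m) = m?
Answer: 0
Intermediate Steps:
-154*R(-3 + 3) = -154*(-3 + 3) = -154*0 = 0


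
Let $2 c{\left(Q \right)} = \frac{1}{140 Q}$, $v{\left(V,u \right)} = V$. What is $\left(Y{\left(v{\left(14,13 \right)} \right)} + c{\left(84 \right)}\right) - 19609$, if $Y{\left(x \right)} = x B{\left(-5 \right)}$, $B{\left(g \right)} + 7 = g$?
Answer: $- \frac{465155039}{23520} \approx -19777.0$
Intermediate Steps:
$B{\left(g \right)} = -7 + g$
$c{\left(Q \right)} = \frac{1}{280 Q}$ ($c{\left(Q \right)} = \frac{\frac{1}{140} \frac{1}{Q}}{2} = \frac{1}{280 Q}$)
$Y{\left(x \right)} = - 12 x$ ($Y{\left(x \right)} = x \left(-7 - 5\right) = x \left(-12\right) = - 12 x$)
$\left(Y{\left(v{\left(14,13 \right)} \right)} + c{\left(84 \right)}\right) - 19609 = \left(\left(-12\right) 14 + \frac{1}{280 \cdot 84}\right) - 19609 = \left(-168 + \frac{1}{280} \cdot \frac{1}{84}\right) - 19609 = \left(-168 + \frac{1}{23520}\right) - 19609 = - \frac{3951359}{23520} - 19609 = - \frac{465155039}{23520}$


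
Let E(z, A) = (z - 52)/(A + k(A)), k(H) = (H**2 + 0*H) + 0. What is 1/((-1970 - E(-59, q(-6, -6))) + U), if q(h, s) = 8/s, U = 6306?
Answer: 4/18343 ≈ 0.00021807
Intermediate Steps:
k(H) = H**2 (k(H) = (H**2 + 0) + 0 = H**2 + 0 = H**2)
E(z, A) = (-52 + z)/(A + A**2) (E(z, A) = (z - 52)/(A + A**2) = (-52 + z)/(A + A**2))
1/((-1970 - E(-59, q(-6, -6))) + U) = 1/((-1970 - (-52 - 59)/((8/(-6))*(1 + 8/(-6)))) + 6306) = 1/((-1970 - (-111)/((8*(-1/6))*(1 + 8*(-1/6)))) + 6306) = 1/((-1970 - (-111)/((-4/3)*(1 - 4/3))) + 6306) = 1/((-1970 - (-3)*(-111)/(4*(-1/3))) + 6306) = 1/((-1970 - (-3)*(-3)*(-111)/4) + 6306) = 1/((-1970 - 1*(-999/4)) + 6306) = 1/((-1970 + 999/4) + 6306) = 1/(-6881/4 + 6306) = 1/(18343/4) = 4/18343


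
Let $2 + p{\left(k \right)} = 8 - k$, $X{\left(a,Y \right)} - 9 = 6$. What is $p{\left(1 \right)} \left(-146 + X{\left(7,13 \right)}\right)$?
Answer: $-655$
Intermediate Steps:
$X{\left(a,Y \right)} = 15$ ($X{\left(a,Y \right)} = 9 + 6 = 15$)
$p{\left(k \right)} = 6 - k$ ($p{\left(k \right)} = -2 - \left(-8 + k\right) = 6 - k$)
$p{\left(1 \right)} \left(-146 + X{\left(7,13 \right)}\right) = \left(6 - 1\right) \left(-146 + 15\right) = \left(6 - 1\right) \left(-131\right) = 5 \left(-131\right) = -655$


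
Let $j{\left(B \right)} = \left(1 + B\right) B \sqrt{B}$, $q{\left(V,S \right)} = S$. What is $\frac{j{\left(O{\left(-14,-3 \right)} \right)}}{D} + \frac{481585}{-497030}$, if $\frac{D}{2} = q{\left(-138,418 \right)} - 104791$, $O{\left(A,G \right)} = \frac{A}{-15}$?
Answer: $- \frac{96317}{99406} - \frac{203 \sqrt{210}}{352258875} \approx -0.96893$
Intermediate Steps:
$O{\left(A,G \right)} = - \frac{A}{15}$ ($O{\left(A,G \right)} = A \left(- \frac{1}{15}\right) = - \frac{A}{15}$)
$D = -208746$ ($D = 2 \left(418 - 104791\right) = 2 \left(-104373\right) = -208746$)
$j{\left(B \right)} = B^{\frac{3}{2}} \left(1 + B\right)$ ($j{\left(B \right)} = B \left(1 + B\right) \sqrt{B} = B^{\frac{3}{2}} \left(1 + B\right)$)
$\frac{j{\left(O{\left(-14,-3 \right)} \right)}}{D} + \frac{481585}{-497030} = \frac{\left(\left(- \frac{1}{15}\right) \left(-14\right)\right)^{\frac{3}{2}} \left(1 - - \frac{14}{15}\right)}{-208746} + \frac{481585}{-497030} = \left(\frac{14}{15}\right)^{\frac{3}{2}} \left(1 + \frac{14}{15}\right) \left(- \frac{1}{208746}\right) + 481585 \left(- \frac{1}{497030}\right) = \frac{14 \sqrt{210}}{225} \cdot \frac{29}{15} \left(- \frac{1}{208746}\right) - \frac{96317}{99406} = \frac{406 \sqrt{210}}{3375} \left(- \frac{1}{208746}\right) - \frac{96317}{99406} = - \frac{203 \sqrt{210}}{352258875} - \frac{96317}{99406} = - \frac{96317}{99406} - \frac{203 \sqrt{210}}{352258875}$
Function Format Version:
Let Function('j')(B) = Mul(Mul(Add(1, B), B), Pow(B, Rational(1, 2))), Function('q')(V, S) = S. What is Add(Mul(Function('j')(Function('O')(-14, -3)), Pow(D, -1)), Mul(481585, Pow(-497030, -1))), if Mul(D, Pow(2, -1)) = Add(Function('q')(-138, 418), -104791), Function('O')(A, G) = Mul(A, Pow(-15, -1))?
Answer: Add(Rational(-96317, 99406), Mul(Rational(-203, 352258875), Pow(210, Rational(1, 2)))) ≈ -0.96893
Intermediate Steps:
Function('O')(A, G) = Mul(Rational(-1, 15), A) (Function('O')(A, G) = Mul(A, Rational(-1, 15)) = Mul(Rational(-1, 15), A))
D = -208746 (D = Mul(2, Add(418, -104791)) = Mul(2, -104373) = -208746)
Function('j')(B) = Mul(Pow(B, Rational(3, 2)), Add(1, B)) (Function('j')(B) = Mul(Mul(B, Add(1, B)), Pow(B, Rational(1, 2))) = Mul(Pow(B, Rational(3, 2)), Add(1, B)))
Add(Mul(Function('j')(Function('O')(-14, -3)), Pow(D, -1)), Mul(481585, Pow(-497030, -1))) = Add(Mul(Mul(Pow(Mul(Rational(-1, 15), -14), Rational(3, 2)), Add(1, Mul(Rational(-1, 15), -14))), Pow(-208746, -1)), Mul(481585, Pow(-497030, -1))) = Add(Mul(Mul(Pow(Rational(14, 15), Rational(3, 2)), Add(1, Rational(14, 15))), Rational(-1, 208746)), Mul(481585, Rational(-1, 497030))) = Add(Mul(Mul(Mul(Rational(14, 225), Pow(210, Rational(1, 2))), Rational(29, 15)), Rational(-1, 208746)), Rational(-96317, 99406)) = Add(Mul(Mul(Rational(406, 3375), Pow(210, Rational(1, 2))), Rational(-1, 208746)), Rational(-96317, 99406)) = Add(Mul(Rational(-203, 352258875), Pow(210, Rational(1, 2))), Rational(-96317, 99406)) = Add(Rational(-96317, 99406), Mul(Rational(-203, 352258875), Pow(210, Rational(1, 2))))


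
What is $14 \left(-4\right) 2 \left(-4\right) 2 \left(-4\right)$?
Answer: $-3584$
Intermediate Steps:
$14 \left(-4\right) 2 \left(-4\right) 2 \left(-4\right) = 14 \left(\left(-8\right) \left(-4\right)\right) \left(-8\right) = 14 \cdot 32 \left(-8\right) = 448 \left(-8\right) = -3584$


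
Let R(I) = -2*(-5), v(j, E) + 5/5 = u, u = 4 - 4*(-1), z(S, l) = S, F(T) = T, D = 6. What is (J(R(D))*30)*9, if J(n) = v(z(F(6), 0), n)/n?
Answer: 189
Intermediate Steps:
u = 8 (u = 4 + 4 = 8)
v(j, E) = 7 (v(j, E) = -1 + 8 = 7)
R(I) = 10
J(n) = 7/n
(J(R(D))*30)*9 = ((7/10)*30)*9 = 21*9 = 189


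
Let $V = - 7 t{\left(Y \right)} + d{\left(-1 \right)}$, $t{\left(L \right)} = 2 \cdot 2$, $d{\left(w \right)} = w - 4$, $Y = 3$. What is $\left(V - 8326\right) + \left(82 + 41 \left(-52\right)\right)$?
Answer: $-10409$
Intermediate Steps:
$d{\left(w \right)} = -4 + w$
$t{\left(L \right)} = 4$
$V = -33$ ($V = \left(-7\right) 4 - 5 = -28 - 5 = -33$)
$\left(V - 8326\right) + \left(82 + 41 \left(-52\right)\right) = \left(-33 - 8326\right) + \left(82 + 41 \left(-52\right)\right) = -8359 + \left(82 - 2132\right) = -8359 - 2050 = -10409$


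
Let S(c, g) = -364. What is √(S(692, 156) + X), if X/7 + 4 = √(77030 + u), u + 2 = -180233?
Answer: √(-392 + 7*I*√103205) ≈ 30.747 + 36.57*I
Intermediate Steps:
u = -180235 (u = -2 - 180233 = -180235)
X = -28 + 7*I*√103205 (X = -28 + 7*√(77030 - 180235) = -28 + 7*√(-103205) = -28 + 7*(I*√103205) = -28 + 7*I*√103205 ≈ -28.0 + 2248.8*I)
√(S(692, 156) + X) = √(-364 + (-28 + 7*I*√103205)) = √(-392 + 7*I*√103205)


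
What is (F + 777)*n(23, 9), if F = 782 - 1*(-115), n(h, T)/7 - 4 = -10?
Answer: -70308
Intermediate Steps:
n(h, T) = -42 (n(h, T) = 28 + 7*(-10) = 28 - 70 = -42)
F = 897 (F = 782 + 115 = 897)
(F + 777)*n(23, 9) = (897 + 777)*(-42) = 1674*(-42) = -70308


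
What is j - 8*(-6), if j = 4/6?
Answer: 146/3 ≈ 48.667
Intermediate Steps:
j = ⅔ (j = 4*(⅙) = ⅔ ≈ 0.66667)
j - 8*(-6) = ⅔ - 8*(-6) = ⅔ + 48 = 146/3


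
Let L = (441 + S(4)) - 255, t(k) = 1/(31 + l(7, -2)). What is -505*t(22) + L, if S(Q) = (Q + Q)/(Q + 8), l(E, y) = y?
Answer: 14725/87 ≈ 169.25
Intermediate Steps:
S(Q) = 2*Q/(8 + Q) (S(Q) = (2*Q)/(8 + Q) = 2*Q/(8 + Q))
t(k) = 1/29 (t(k) = 1/(31 - 2) = 1/29)
L = 560/3 (L = (441 + 2*4/(8 + 4)) - 255 = (441 + 2*4/12) - 255 = (441 + 2*4*(1/12)) - 255 = (441 + 2/3) - 255 = 1325/3 - 255 = 560/3 ≈ 186.67)
-505*t(22) + L = -505*1/29 + 560/3 = -505/29 + 560/3 = 14725/87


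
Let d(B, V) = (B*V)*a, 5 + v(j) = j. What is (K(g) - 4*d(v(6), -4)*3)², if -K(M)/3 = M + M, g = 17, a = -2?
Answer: 39204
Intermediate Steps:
v(j) = -5 + j
d(B, V) = -2*B*V (d(B, V) = (B*V)*(-2) = -2*B*V)
K(M) = -6*M (K(M) = -3*(M + M) = -6*M)
(K(g) - 4*d(v(6), -4)*3)² = (-6*17 - (-8)*(-5 + 6)*(-4)*3)² = (-102 - (-8)*(-4)*3)² = (-102 - 4*8*3)² = (-102 - 32*3)² = (-102 - 96)² = (-198)² = 39204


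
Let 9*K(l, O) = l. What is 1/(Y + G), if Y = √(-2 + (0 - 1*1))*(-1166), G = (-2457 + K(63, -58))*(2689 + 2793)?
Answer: I/(2*(-6715450*I + 583*√3)) ≈ -7.4455e-8 + 1.1196e-11*I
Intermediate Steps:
K(l, O) = l/9
G = -13430900 (G = (-2457 + (⅑)*63)*(2689 + 2793) = (-2457 + 7)*5482 = -2450*5482 = -13430900)
Y = -1166*I*√3 (Y = √(-2 + (0 - 1))*(-1166) = √(-2 - 1)*(-1166) = √(-3)*(-1166) = (I*√3)*(-1166) = -1166*I*√3 ≈ -2019.6*I)
1/(Y + G) = 1/(-1166*I*√3 - 13430900) = 1/(-13430900 - 1166*I*√3)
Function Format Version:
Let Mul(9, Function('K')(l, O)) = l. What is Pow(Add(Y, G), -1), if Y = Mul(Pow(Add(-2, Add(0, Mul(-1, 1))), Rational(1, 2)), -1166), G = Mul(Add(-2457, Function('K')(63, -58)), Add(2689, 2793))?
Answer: Mul(Rational(1, 2), I, Pow(Add(Mul(-6715450, I), Mul(583, Pow(3, Rational(1, 2)))), -1)) ≈ Add(-7.4455e-8, Mul(1.1196e-11, I))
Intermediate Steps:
Function('K')(l, O) = Mul(Rational(1, 9), l)
G = -13430900 (G = Mul(Add(-2457, Mul(Rational(1, 9), 63)), Add(2689, 2793)) = Mul(Add(-2457, 7), 5482) = Mul(-2450, 5482) = -13430900)
Y = Mul(-1166, I, Pow(3, Rational(1, 2))) (Y = Mul(Pow(Add(-2, Add(0, -1)), Rational(1, 2)), -1166) = Mul(Pow(Add(-2, -1), Rational(1, 2)), -1166) = Mul(Pow(-3, Rational(1, 2)), -1166) = Mul(Mul(I, Pow(3, Rational(1, 2))), -1166) = Mul(-1166, I, Pow(3, Rational(1, 2))) ≈ Mul(-2019.6, I))
Pow(Add(Y, G), -1) = Pow(Add(Mul(-1166, I, Pow(3, Rational(1, 2))), -13430900), -1) = Pow(Add(-13430900, Mul(-1166, I, Pow(3, Rational(1, 2)))), -1)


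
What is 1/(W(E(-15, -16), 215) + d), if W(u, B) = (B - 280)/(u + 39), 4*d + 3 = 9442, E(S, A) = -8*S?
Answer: 636/1500541 ≈ 0.00042385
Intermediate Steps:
d = 9439/4 (d = -¾ + (¼)*9442 = -¾ + 4721/2 = 9439/4 ≈ 2359.8)
W(u, B) = (-280 + B)/(39 + u)
1/(W(E(-15, -16), 215) + d) = 1/((-280 + 215)/(39 - 8*(-15)) + 9439/4) = 1/(-65/(39 + 120) + 9439/4) = 1/(-65/159 + 9439/4) = 1/(1500541/636) = 636/1500541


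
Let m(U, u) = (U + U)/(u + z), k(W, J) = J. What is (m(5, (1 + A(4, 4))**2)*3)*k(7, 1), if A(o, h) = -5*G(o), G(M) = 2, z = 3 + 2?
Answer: 15/43 ≈ 0.34884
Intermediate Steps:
z = 5
A(o, h) = -10 (A(o, h) = -5*2 = -10)
m(U, u) = 2*U/(5 + u) (m(U, u) = (U + U)/(u + 5) = (2*U)/(5 + u) = 2*U/(5 + u))
(m(5, (1 + A(4, 4))**2)*3)*k(7, 1) = ((2*5/(5 + (1 - 10)**2))*3)*1 = ((2*5/(5 + (-9)**2))*3)*1 = ((2*5/(5 + 81))*3)*1 = ((2*5/86)*3)*1 = ((2*5*(1/86))*3)*1 = ((5/43)*3)*1 = (15/43)*1 = 15/43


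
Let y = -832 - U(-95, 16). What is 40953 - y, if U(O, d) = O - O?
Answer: 41785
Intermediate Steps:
U(O, d) = 0
y = -832 (y = -832 - 1*0 = -832 + 0 = -832)
40953 - y = 40953 - 1*(-832) = 40953 + 832 = 41785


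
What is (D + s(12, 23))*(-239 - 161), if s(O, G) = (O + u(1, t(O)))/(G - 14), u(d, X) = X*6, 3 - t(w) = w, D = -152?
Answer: 188000/3 ≈ 62667.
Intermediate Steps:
t(w) = 3 - w
u(d, X) = 6*X
s(O, G) = (18 - 5*O)/(-14 + G) (s(O, G) = (O + 6*(3 - O))/(G - 14) = (O + (18 - 6*O))/(-14 + G) = (18 - 5*O)/(-14 + G))
(D + s(12, 23))*(-239 - 161) = (-152 + (18 - 5*12)/(-14 + 23))*(-239 - 161) = (-152 + (18 - 60)/9)*(-400) = (-152 + (1/9)*(-42))*(-400) = (-152 - 14/3)*(-400) = -470/3*(-400) = 188000/3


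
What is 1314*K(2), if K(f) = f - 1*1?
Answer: 1314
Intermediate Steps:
K(f) = -1 + f (K(f) = f - 1 = -1 + f)
1314*K(2) = 1314*(-1 + 2) = 1314*1 = 1314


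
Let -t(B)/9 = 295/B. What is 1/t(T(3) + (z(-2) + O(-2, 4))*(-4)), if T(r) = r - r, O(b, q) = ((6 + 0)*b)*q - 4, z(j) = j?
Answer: -24/295 ≈ -0.081356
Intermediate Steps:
O(b, q) = -4 + 6*b*q (O(b, q) = (6*b)*q - 4 = 6*b*q - 4 = -4 + 6*b*q)
T(r) = 0
t(B) = -2655/B
1/t(T(3) + (z(-2) + O(-2, 4))*(-4)) = 1/(-2655/(0 + (-2 + (-4 + 6*(-2)*4))*(-4))) = 1/(-2655/(0 + (-2 + (-4 - 48))*(-4))) = 1/(-2655/(0 + (-2 - 52)*(-4))) = 1/(-2655/(0 - 54*(-4))) = 1/(-2655/(0 + 216)) = 1/(-2655/216) = 1/(-2655*1/216) = 1/(-295/24) = -24/295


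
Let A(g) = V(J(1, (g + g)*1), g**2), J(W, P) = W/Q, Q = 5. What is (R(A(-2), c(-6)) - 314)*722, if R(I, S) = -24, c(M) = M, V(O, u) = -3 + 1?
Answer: -244036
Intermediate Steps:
J(W, P) = W/5
V(O, u) = -2
A(g) = -2
(R(A(-2), c(-6)) - 314)*722 = (-24 - 314)*722 = -338*722 = -244036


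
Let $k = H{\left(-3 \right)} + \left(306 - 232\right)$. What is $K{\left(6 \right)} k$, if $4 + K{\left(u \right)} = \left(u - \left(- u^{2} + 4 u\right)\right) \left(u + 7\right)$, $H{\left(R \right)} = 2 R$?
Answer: $15640$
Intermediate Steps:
$k = 68$ ($k = 2 \left(-3\right) + \left(306 - 232\right) = -6 + 74 = 68$)
$K{\left(u \right)} = -4 + \left(7 + u\right) \left(u^{2} - 3 u\right)$ ($K{\left(u \right)} = -4 + \left(u - \left(- u^{2} + 4 u\right)\right) \left(u + 7\right) = -4 + \left(u - \left(- u^{2} + 4 u\right)\right) \left(7 + u\right) = -4 + \left(u + \left(u^{2} - 4 u\right)\right) \left(7 + u\right) = -4 + \left(u^{2} - 3 u\right) \left(7 + u\right) = -4 + \left(7 + u\right) \left(u^{2} - 3 u\right)$)
$K{\left(6 \right)} k = \left(-4 + 6^{3} - 126 + 4 \cdot 6^{2}\right) 68 = \left(-4 + 216 - 126 + 4 \cdot 36\right) 68 = \left(-4 + 216 - 126 + 144\right) 68 = 230 \cdot 68 = 15640$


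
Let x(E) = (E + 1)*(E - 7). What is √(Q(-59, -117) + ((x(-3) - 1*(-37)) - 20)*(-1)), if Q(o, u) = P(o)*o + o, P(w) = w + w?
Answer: √6866 ≈ 82.861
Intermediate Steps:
P(w) = 2*w
x(E) = (1 + E)*(-7 + E)
Q(o, u) = o + 2*o² (Q(o, u) = (2*o)*o + o = 2*o² + o = o + 2*o²)
√(Q(-59, -117) + ((x(-3) - 1*(-37)) - 20)*(-1)) = √(-59*(1 + 2*(-59)) + (((-7 + (-3)² - 6*(-3)) - 1*(-37)) - 20)*(-1)) = √(-59*(1 - 118) + (((-7 + 9 + 18) + 37) - 20)*(-1)) = √(-59*(-117) + ((20 + 37) - 20)*(-1)) = √(6903 + (57 - 20)*(-1)) = √(6903 + 37*(-1)) = √(6903 - 37) = √6866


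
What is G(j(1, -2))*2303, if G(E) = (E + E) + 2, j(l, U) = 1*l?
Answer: 9212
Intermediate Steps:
j(l, U) = l
G(E) = 2 + 2*E (G(E) = 2*E + 2 = 2 + 2*E)
G(j(1, -2))*2303 = (2 + 2*1)*2303 = (2 + 2)*2303 = 4*2303 = 9212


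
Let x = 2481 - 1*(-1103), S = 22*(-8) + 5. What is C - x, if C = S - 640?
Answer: -4395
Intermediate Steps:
S = -171 (S = -176 + 5 = -171)
C = -811 (C = -171 - 640 = -811)
x = 3584 (x = 2481 + 1103 = 3584)
C - x = -811 - 1*3584 = -811 - 3584 = -4395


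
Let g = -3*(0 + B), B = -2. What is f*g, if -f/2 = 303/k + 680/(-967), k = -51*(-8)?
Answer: -15561/32878 ≈ -0.47330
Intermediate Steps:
k = 408
f = -5187/65756 (f = -2*(303/408 + 680/(-967)) = -2*(303*(1/408) + 680*(-1/967)) = -2*(101/136 - 680/967) = -2*5187/131512 = -5187/65756 ≈ -0.078883)
g = 6 (g = -3*(0 - 2) = -3*(-2) = 6)
f*g = -5187/65756*6 = -15561/32878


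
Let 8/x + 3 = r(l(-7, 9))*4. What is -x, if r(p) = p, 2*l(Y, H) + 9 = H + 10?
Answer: -8/17 ≈ -0.47059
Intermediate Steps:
l(Y, H) = ½ + H/2 (l(Y, H) = -9/2 + (H + 10)/2 = -9/2 + (10 + H)/2 = -9/2 + (5 + H/2) = ½ + H/2)
x = 8/17 (x = 8/(-3 + (½ + (½)*9)*4) = 8/(-3 + (½ + 9/2)*4) = 8/(-3 + 5*4) = 8/(-3 + 20) = 8/17 ≈ 0.47059)
-x = -1*8/17 = -8/17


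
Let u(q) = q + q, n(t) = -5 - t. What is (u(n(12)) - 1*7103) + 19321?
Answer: 12184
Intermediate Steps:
u(q) = 2*q
(u(n(12)) - 1*7103) + 19321 = (2*(-5 - 1*12) - 1*7103) + 19321 = (2*(-5 - 12) - 7103) + 19321 = (2*(-17) - 7103) + 19321 = (-34 - 7103) + 19321 = -7137 + 19321 = 12184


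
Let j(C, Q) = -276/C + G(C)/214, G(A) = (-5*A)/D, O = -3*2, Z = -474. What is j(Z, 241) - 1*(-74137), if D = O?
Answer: 1253338761/16906 ≈ 74136.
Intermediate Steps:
O = -6
D = -6
G(A) = 5*A/6 (G(A) = -5*A/(-6) = -5*A*(-⅙) = 5*A/6)
j(C, Q) = -276/C + 5*C/1284 (j(C, Q) = -276/C + (5*C/6)/214 = -276/C + (5*C/6)*(1/214) = -276/C + 5*C/1284)
j(Z, 241) - 1*(-74137) = (-276/(-474) + (5/1284)*(-474)) - 1*(-74137) = (-276*(-1/474) - 395/214) + 74137 = (46/79 - 395/214) + 74137 = -21361/16906 + 74137 = 1253338761/16906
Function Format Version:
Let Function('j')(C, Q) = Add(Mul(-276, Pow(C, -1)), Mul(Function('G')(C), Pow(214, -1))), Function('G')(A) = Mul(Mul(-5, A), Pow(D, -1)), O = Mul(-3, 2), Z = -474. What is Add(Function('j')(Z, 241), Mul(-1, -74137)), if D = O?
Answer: Rational(1253338761, 16906) ≈ 74136.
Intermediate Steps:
O = -6
D = -6
Function('G')(A) = Mul(Rational(5, 6), A) (Function('G')(A) = Mul(Mul(-5, A), Pow(-6, -1)) = Mul(Mul(-5, A), Rational(-1, 6)) = Mul(Rational(5, 6), A))
Function('j')(C, Q) = Add(Mul(-276, Pow(C, -1)), Mul(Rational(5, 1284), C)) (Function('j')(C, Q) = Add(Mul(-276, Pow(C, -1)), Mul(Mul(Rational(5, 6), C), Pow(214, -1))) = Add(Mul(-276, Pow(C, -1)), Mul(Mul(Rational(5, 6), C), Rational(1, 214))) = Add(Mul(-276, Pow(C, -1)), Mul(Rational(5, 1284), C)))
Add(Function('j')(Z, 241), Mul(-1, -74137)) = Add(Add(Mul(-276, Pow(-474, -1)), Mul(Rational(5, 1284), -474)), Mul(-1, -74137)) = Add(Add(Mul(-276, Rational(-1, 474)), Rational(-395, 214)), 74137) = Add(Add(Rational(46, 79), Rational(-395, 214)), 74137) = Add(Rational(-21361, 16906), 74137) = Rational(1253338761, 16906)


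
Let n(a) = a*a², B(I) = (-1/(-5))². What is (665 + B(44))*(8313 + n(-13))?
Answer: 101684616/25 ≈ 4.0674e+6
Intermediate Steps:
B(I) = 1/25 (B(I) = (-1*(-⅕))² = (⅕)² = 1/25)
n(a) = a³
(665 + B(44))*(8313 + n(-13)) = (665 + 1/25)*(8313 + (-13)³) = 16626*(8313 - 2197)/25 = (16626/25)*6116 = 101684616/25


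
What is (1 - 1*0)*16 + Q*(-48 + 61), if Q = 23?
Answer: 315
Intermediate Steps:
(1 - 1*0)*16 + Q*(-48 + 61) = (1 - 1*0)*16 + 23*(-48 + 61) = (1 + 0)*16 + 23*13 = 1*16 + 299 = 16 + 299 = 315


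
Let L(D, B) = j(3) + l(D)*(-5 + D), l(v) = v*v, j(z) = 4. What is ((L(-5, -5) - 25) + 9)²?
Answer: 68644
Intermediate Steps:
l(v) = v²
L(D, B) = 4 + D²*(-5 + D)
((L(-5, -5) - 25) + 9)² = (((4 + (-5)³ - 5*(-5)²) - 25) + 9)² = (((4 - 125 - 5*25) - 25) + 9)² = (((4 - 125 - 125) - 25) + 9)² = ((-246 - 25) + 9)² = (-271 + 9)² = (-262)² = 68644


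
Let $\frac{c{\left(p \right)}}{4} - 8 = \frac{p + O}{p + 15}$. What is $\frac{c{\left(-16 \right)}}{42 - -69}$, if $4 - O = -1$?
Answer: $\frac{76}{111} \approx 0.68468$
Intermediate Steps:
$O = 5$ ($O = 4 - -1 = 4 + 1 = 5$)
$c{\left(p \right)} = 32 + \frac{4 \left(5 + p\right)}{15 + p}$ ($c{\left(p \right)} = 32 + 4 \frac{p + 5}{p + 15} = 32 + 4 \frac{5 + p}{15 + p} = 32 + \frac{4 \left(5 + p\right)}{15 + p}$)
$\frac{c{\left(-16 \right)}}{42 - -69} = \frac{4 \frac{1}{15 - 16} \left(125 + 9 \left(-16\right)\right)}{42 - -69} = \frac{4 \frac{1}{-1} \left(125 - 144\right)}{42 + 69} = \frac{4 \left(-1\right) \left(-19\right)}{111} = 76 \cdot \frac{1}{111} = \frac{76}{111}$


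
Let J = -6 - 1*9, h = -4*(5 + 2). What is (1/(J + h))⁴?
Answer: 1/3418801 ≈ 2.9250e-7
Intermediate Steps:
h = -28 (h = -4*7 = -28)
J = -15 (J = -6 - 9 = -15)
(1/(J + h))⁴ = (1/(-15 - 28))⁴ = (1/(-43))⁴ = (-1/43)⁴ = 1/3418801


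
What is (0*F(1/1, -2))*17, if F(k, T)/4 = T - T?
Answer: 0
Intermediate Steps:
F(k, T) = 0 (F(k, T) = 4*(T - T) = 4*0 = 0)
(0*F(1/1, -2))*17 = (0*0)*17 = 0*17 = 0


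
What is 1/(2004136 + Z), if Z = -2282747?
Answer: -1/278611 ≈ -3.5892e-6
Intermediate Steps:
1/(2004136 + Z) = 1/(2004136 - 2282747) = 1/(-278611) = -1/278611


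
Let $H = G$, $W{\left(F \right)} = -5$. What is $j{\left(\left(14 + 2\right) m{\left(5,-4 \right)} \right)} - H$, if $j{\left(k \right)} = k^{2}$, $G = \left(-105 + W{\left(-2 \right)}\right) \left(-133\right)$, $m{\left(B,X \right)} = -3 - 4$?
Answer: $-2086$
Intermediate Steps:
$m{\left(B,X \right)} = -7$ ($m{\left(B,X \right)} = -3 - 4 = -7$)
$G = 14630$ ($G = \left(-105 - 5\right) \left(-133\right) = \left(-110\right) \left(-133\right) = 14630$)
$H = 14630$
$j{\left(\left(14 + 2\right) m{\left(5,-4 \right)} \right)} - H = \left(\left(14 + 2\right) \left(-7\right)\right)^{2} - 14630 = \left(16 \left(-7\right)\right)^{2} - 14630 = \left(-112\right)^{2} - 14630 = 12544 - 14630 = -2086$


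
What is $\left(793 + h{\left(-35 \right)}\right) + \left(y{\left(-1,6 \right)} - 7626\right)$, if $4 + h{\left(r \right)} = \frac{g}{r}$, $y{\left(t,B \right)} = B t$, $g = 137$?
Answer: $- \frac{239642}{35} \approx -6846.9$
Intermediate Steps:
$h{\left(r \right)} = -4 + \frac{137}{r}$
$\left(793 + h{\left(-35 \right)}\right) + \left(y{\left(-1,6 \right)} - 7626\right) = \left(793 - \left(4 - \frac{137}{-35}\right)\right) + \left(6 \left(-1\right) - 7626\right) = \left(793 + \left(-4 + 137 \left(- \frac{1}{35}\right)\right)\right) - 7632 = \left(793 - \frac{277}{35}\right) - 7632 = \frac{27478}{35} - 7632 = - \frac{239642}{35}$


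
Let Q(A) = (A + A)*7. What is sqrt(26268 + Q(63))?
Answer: 5*sqrt(1086) ≈ 164.77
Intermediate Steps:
Q(A) = 14*A (Q(A) = (2*A)*7 = 14*A)
sqrt(26268 + Q(63)) = sqrt(26268 + 14*63) = sqrt(26268 + 882) = sqrt(27150) = 5*sqrt(1086)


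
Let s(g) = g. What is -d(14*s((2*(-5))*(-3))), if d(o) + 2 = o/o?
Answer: 1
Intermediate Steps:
d(o) = -1 (d(o) = -2 + o/o = -2 + 1 = -1)
-d(14*s((2*(-5))*(-3))) = -1*(-1) = 1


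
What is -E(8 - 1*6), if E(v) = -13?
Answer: 13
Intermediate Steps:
-E(8 - 1*6) = -1*(-13) = 13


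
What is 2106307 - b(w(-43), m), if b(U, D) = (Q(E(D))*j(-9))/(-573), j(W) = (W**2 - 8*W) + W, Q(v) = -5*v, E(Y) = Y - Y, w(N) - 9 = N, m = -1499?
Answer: 2106307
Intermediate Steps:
w(N) = 9 + N
E(Y) = 0
j(W) = W**2 - 7*W
b(U, D) = 0 (b(U, D) = ((-5*0)*(-9*(-7 - 9)))/(-573) = (0*(-9*(-16)))*(-1/573) = (0*144)*(-1/573) = 0*(-1/573) = 0)
2106307 - b(w(-43), m) = 2106307 - 1*0 = 2106307 + 0 = 2106307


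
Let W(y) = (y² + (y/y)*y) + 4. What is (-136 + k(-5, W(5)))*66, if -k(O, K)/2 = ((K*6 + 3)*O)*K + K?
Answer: 4631616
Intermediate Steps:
W(y) = 4 + y + y² (W(y) = (y² + 1*y) + 4 = (y² + y) + 4 = (y + y²) + 4 = 4 + y + y²)
k(O, K) = -2*K - 2*K*O*(3 + 6*K) (k(O, K) = -2*(((K*6 + 3)*O)*K + K) = -2*(((6*K + 3)*O)*K + K) = -2*(((3 + 6*K)*O)*K + K) = -2*((O*(3 + 6*K))*K + K) = -2*(K*O*(3 + 6*K) + K) = -2*(K + K*O*(3 + 6*K)) = -2*K - 2*K*O*(3 + 6*K))
(-136 + k(-5, W(5)))*66 = (-136 - 2*(4 + 5 + 5²)*(1 + 3*(-5) + 6*(4 + 5 + 5²)*(-5)))*66 = (-136 - 2*(4 + 5 + 25)*(1 - 15 + 6*(4 + 5 + 25)*(-5)))*66 = (-136 - 2*34*(1 - 15 + 6*34*(-5)))*66 = (-136 - 2*34*(1 - 15 - 1020))*66 = (-136 - 2*34*(-1034))*66 = (-136 + 70312)*66 = 70176*66 = 4631616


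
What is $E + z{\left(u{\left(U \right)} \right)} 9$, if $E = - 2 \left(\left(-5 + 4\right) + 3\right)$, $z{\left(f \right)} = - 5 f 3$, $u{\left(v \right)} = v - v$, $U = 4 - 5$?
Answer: $-4$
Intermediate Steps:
$U = -1$ ($U = 4 - 5 = -1$)
$u{\left(v \right)} = 0$
$z{\left(f \right)} = - 15 f$
$E = -4$ ($E = - 2 \left(-1 + 3\right) = \left(-2\right) 2 = -4$)
$E + z{\left(u{\left(U \right)} \right)} 9 = -4 + \left(-15\right) 0 \cdot 9 = -4 + 0 \cdot 9 = -4 + 0 = -4$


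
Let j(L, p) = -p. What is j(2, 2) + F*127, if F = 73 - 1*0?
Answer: 9269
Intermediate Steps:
F = 73 (F = 73 + 0 = 73)
j(2, 2) + F*127 = -1*2 + 73*127 = -2 + 9271 = 9269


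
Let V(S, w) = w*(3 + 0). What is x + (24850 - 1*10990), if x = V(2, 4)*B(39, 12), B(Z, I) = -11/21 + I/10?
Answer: 485384/35 ≈ 13868.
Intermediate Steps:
B(Z, I) = -11/21 + I/10 (B(Z, I) = -11*1/21 + I*(⅒) = -11/21 + I/10)
V(S, w) = 3*w (V(S, w) = w*3 = 3*w)
x = 284/35 (x = (3*4)*(-11/21 + (⅒)*12) = 12*(-11/21 + 6/5) = 12*(71/105) = 284/35 ≈ 8.1143)
x + (24850 - 1*10990) = 284/35 + (24850 - 1*10990) = 284/35 + (24850 - 10990) = 284/35 + 13860 = 485384/35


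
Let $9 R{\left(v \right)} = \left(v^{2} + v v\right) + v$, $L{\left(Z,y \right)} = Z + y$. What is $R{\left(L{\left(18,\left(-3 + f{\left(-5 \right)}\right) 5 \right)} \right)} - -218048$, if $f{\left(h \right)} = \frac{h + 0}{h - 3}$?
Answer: $\frac{62800421}{288} \approx 2.1806 \cdot 10^{5}$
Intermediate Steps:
$f{\left(h \right)} = \frac{h}{-3 + h}$
$R{\left(v \right)} = \frac{v}{9} + \frac{2 v^{2}}{9}$ ($R{\left(v \right)} = \frac{\left(v^{2} + v v\right) + v}{9} = \frac{\left(v^{2} + v^{2}\right) + v}{9} = \frac{2 v^{2} + v}{9} = \frac{v + 2 v^{2}}{9} = \frac{v}{9} + \frac{2 v^{2}}{9}$)
$R{\left(L{\left(18,\left(-3 + f{\left(-5 \right)}\right) 5 \right)} \right)} - -218048 = \frac{\left(18 + \left(-3 - \frac{5}{-3 - 5}\right) 5\right) \left(1 + 2 \left(18 + \left(-3 - \frac{5}{-3 - 5}\right) 5\right)\right)}{9} - -218048 = \frac{\left(18 + \left(-3 - \frac{5}{-8}\right) 5\right) \left(1 + 2 \left(18 + \left(-3 - \frac{5}{-8}\right) 5\right)\right)}{9} + 218048 = \frac{\left(18 + \left(-3 - - \frac{5}{8}\right) 5\right) \left(1 + 2 \left(18 + \left(-3 - - \frac{5}{8}\right) 5\right)\right)}{9} + 218048 = \frac{\left(18 + \left(-3 + \frac{5}{8}\right) 5\right) \left(1 + 2 \left(18 + \left(-3 + \frac{5}{8}\right) 5\right)\right)}{9} + 218048 = \frac{\left(18 - \frac{95}{8}\right) \left(1 + 2 \left(18 - \frac{95}{8}\right)\right)}{9} + 218048 = \frac{1}{9} \cdot \frac{49}{8} \left(1 + 2 \cdot \frac{49}{8}\right) + 218048 = \frac{1}{9} \cdot \frac{49}{8} \left(1 + \frac{49}{4}\right) + 218048 = \frac{1}{9} \cdot \frac{49}{8} \cdot \frac{53}{4} + 218048 = \frac{2597}{288} + 218048 = \frac{62800421}{288}$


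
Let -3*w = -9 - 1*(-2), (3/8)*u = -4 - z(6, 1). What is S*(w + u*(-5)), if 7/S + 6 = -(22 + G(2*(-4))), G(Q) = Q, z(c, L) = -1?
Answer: -889/60 ≈ -14.817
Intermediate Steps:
u = -8 (u = 8*(-4 - 1*(-1))/3 = 8*(-4 + 1)/3 = (8/3)*(-3) = -8)
w = 7/3 (w = -(-9 - 1*(-2))/3 = -(-9 + 2)/3 = -⅓*(-7) = 7/3 ≈ 2.3333)
S = -7/20 (S = 7/(-6 - (22 + 2*(-4))) = 7/(-6 - (22 - 8)) = 7/(-6 - 1*14) = 7/(-6 - 14) = 7/(-20) = 7*(-1/20) = -7/20 ≈ -0.35000)
S*(w + u*(-5)) = -7*(7/3 - 8*(-5))/20 = -7*(7/3 + 40)/20 = -7/20*127/3 = -889/60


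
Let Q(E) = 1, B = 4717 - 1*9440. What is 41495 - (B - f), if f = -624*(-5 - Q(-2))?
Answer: 49962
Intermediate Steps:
B = -4723 (B = 4717 - 9440 = -4723)
f = 3744 (f = -624*(-5 - 1*1) = -624*(-5 - 1) = -624*(-6) = 3744)
41495 - (B - f) = 41495 - (-4723 - 1*3744) = 41495 - (-4723 - 3744) = 41495 - 1*(-8467) = 41495 + 8467 = 49962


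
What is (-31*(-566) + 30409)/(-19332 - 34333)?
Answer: -9591/10733 ≈ -0.89360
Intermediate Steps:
(-31*(-566) + 30409)/(-19332 - 34333) = (17546 + 30409)/(-53665) = 47955*(-1/53665) = -9591/10733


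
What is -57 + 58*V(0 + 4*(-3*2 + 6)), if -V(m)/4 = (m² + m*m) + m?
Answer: -57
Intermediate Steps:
V(m) = -8*m² - 4*m (V(m) = -4*((m² + m*m) + m) = -4*((m² + m²) + m) = -4*(2*m² + m) = -4*(m + 2*m²) = -8*m² - 4*m)
-57 + 58*V(0 + 4*(-3*2 + 6)) = -57 + 58*(-4*(0 + 4*(-3*2 + 6))*(1 + 2*(0 + 4*(-3*2 + 6)))) = -57 + 58*(-4*(0 + 4*(-6 + 6))*(1 + 2*(0 + 4*(-6 + 6)))) = -57 + 58*(-4*(0 + 4*0)*(1 + 2*(0 + 4*0))) = -57 + 58*(-4*(0 + 0)*(1 + 2*(0 + 0))) = -57 + 58*(-4*0*(1 + 2*0)) = -57 + 58*(-4*0*(1 + 0)) = -57 + 58*(-4*0*1) = -57 + 58*0 = -57 + 0 = -57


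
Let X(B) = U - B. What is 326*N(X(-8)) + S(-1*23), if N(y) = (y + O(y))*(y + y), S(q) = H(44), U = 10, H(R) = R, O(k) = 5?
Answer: 269972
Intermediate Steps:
X(B) = 10 - B
S(q) = 44
N(y) = 2*y*(5 + y) (N(y) = (y + 5)*(y + y) = (5 + y)*(2*y) = 2*y*(5 + y))
326*N(X(-8)) + S(-1*23) = 326*(2*(10 - 1*(-8))*(5 + (10 - 1*(-8)))) + 44 = 326*(2*(10 + 8)*(5 + (10 + 8))) + 44 = 326*(2*18*(5 + 18)) + 44 = 326*(2*18*23) + 44 = 326*828 + 44 = 269928 + 44 = 269972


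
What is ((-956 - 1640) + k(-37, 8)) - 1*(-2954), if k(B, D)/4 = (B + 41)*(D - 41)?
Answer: -170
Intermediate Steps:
k(B, D) = 4*(-41 + D)*(41 + B) (k(B, D) = 4*((B + 41)*(D - 41)) = 4*((41 + B)*(-41 + D)) = 4*((-41 + D)*(41 + B)) = 4*(-41 + D)*(41 + B))
((-956 - 1640) + k(-37, 8)) - 1*(-2954) = ((-956 - 1640) + (-6724 - 164*(-37) + 164*8 + 4*(-37)*8)) - 1*(-2954) = (-2596 + (-6724 + 6068 + 1312 - 1184)) + 2954 = (-2596 - 528) + 2954 = -3124 + 2954 = -170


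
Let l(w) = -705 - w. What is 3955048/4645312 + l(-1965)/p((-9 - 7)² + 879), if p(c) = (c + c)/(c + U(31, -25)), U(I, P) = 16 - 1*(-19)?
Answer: 85713711367/131810728 ≈ 650.28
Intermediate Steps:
U(I, P) = 35 (U(I, P) = 16 + 19 = 35)
p(c) = 2*c/(35 + c) (p(c) = (c + c)/(c + 35) = (2*c)/(35 + c) = 2*c/(35 + c))
3955048/4645312 + l(-1965)/p((-9 - 7)² + 879) = 3955048/4645312 + (-705 - 1*(-1965))/((2*((-9 - 7)² + 879)/(35 + ((-9 - 7)² + 879)))) = 3955048*(1/4645312) + (-705 + 1965)/((2*((-16)² + 879)/(35 + ((-16)² + 879)))) = 494381/580664 + 1260/((2*(256 + 879)/(35 + (256 + 879)))) = 494381/580664 + 1260/((2*1135/(35 + 1135))) = 494381/580664 + 1260/((2*1135/1170)) = 494381/580664 + 1260/((2*1135*(1/1170))) = 494381/580664 + 1260/(227/117) = 494381/580664 + 1260*(117/227) = 494381/580664 + 147420/227 = 85713711367/131810728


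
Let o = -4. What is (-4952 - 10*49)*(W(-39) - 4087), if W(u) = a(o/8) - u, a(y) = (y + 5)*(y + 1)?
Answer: 44033943/2 ≈ 2.2017e+7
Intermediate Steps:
a(y) = (1 + y)*(5 + y) (a(y) = (5 + y)*(1 + y) = (1 + y)*(5 + y))
W(u) = 9/4 - u (W(u) = (5 + (-4/8)² + 6*(-4/8)) - u = (5 + (-4*⅛)² + 6*(-4*⅛)) - u = (5 + (-½)² + 6*(-½)) - u = (5 + ¼ - 3) - u = 9/4 - u)
(-4952 - 10*49)*(W(-39) - 4087) = (-4952 - 10*49)*((9/4 - 1*(-39)) - 4087) = (-4952 - 490)*((9/4 + 39) - 4087) = -5442*(165/4 - 4087) = -5442*(-16183/4) = 44033943/2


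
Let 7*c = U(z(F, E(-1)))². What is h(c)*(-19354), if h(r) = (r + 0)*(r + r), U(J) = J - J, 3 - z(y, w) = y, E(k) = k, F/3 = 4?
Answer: 0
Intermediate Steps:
F = 12 (F = 3*4 = 12)
z(y, w) = 3 - y
U(J) = 0
c = 0 (c = (⅐)*0² = (⅐)*0 = 0)
h(r) = 2*r² (h(r) = r*(2*r) = 2*r²)
h(c)*(-19354) = (2*0²)*(-19354) = (2*0)*(-19354) = 0*(-19354) = 0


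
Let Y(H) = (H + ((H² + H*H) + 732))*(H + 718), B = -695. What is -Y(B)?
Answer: -22220001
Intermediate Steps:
Y(H) = (718 + H)*(732 + H + 2*H²) (Y(H) = (H + ((H² + H²) + 732))*(718 + H) = (H + (2*H² + 732))*(718 + H) = (H + (732 + 2*H²))*(718 + H) = (732 + H + 2*H²)*(718 + H) = (718 + H)*(732 + H + 2*H²))
-Y(B) = -(525576 + 2*(-695)³ + 1437*(-695)² + 1450*(-695)) = -(525576 + 2*(-335702375) + 1437*483025 - 1007750) = -(525576 - 671404750 + 694106925 - 1007750) = -1*22220001 = -22220001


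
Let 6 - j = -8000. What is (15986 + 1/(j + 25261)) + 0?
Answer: 531806263/33267 ≈ 15986.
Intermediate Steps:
j = 8006 (j = 6 - 1*(-8000) = 6 + 8000 = 8006)
(15986 + 1/(j + 25261)) + 0 = (15986 + 1/(8006 + 25261)) + 0 = (15986 + 1/33267) + 0 = 531806263/33267 + 0 = 531806263/33267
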